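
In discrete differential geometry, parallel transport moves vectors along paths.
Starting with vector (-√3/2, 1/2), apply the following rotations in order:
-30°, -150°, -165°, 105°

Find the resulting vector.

Total rotation: (-30°) + (-150°) + (-165°) + 105° = -240° ≡ 120° (mod 360°). Final vector: (0, -1)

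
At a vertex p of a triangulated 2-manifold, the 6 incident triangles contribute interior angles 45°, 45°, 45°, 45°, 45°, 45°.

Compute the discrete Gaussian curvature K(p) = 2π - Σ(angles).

Sum of angles = 270°. K = 360° - 270° = 90° = π/2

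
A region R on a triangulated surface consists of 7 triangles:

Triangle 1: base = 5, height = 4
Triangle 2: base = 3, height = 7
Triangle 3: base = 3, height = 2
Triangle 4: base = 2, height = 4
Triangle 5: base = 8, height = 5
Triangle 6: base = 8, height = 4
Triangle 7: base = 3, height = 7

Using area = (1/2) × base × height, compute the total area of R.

(1/2)×5×4 + (1/2)×3×7 + (1/2)×3×2 + (1/2)×2×4 + (1/2)×8×5 + (1/2)×8×4 + (1/2)×3×7 = 74.0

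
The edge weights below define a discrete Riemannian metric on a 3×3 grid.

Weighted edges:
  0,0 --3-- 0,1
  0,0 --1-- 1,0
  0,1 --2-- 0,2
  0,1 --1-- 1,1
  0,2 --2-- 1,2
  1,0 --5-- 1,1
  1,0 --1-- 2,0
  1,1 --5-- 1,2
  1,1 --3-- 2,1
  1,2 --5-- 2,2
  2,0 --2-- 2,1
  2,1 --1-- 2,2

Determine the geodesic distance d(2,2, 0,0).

Shortest path: 2,2 → 2,1 → 2,0 → 1,0 → 0,0, total weight = 5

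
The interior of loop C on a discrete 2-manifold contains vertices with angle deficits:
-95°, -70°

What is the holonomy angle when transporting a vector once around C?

Holonomy = total enclosed curvature = (-95°) + (-70°) = -165°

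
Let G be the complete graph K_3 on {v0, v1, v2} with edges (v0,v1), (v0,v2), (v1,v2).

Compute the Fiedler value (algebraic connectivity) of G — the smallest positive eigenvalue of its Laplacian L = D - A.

For the complete graph K_n, L = nI − J (J = all-ones matrix). J has eigenvalues n (once, eigenvector 𝟙) and 0 (multiplicity n−1), so L has eigenvalues 0 (once) and n (multiplicity n−1). Here n = 3: eigenvalue 0 once and 3 with multiplicity 2.
Laplacian eigenvalues: [0.0, 3.0, 3.0]. Algebraic connectivity (smallest non-zero eigenvalue) = 3.0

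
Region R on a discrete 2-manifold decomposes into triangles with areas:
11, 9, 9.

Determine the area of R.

11 + 9 + 9 = 29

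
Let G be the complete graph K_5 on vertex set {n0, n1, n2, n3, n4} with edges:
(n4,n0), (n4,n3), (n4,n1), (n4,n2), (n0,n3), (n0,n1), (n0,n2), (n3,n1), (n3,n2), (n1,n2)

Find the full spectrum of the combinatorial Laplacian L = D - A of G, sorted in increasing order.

For the complete graph K_n, L = nI − J (J = all-ones matrix). J has eigenvalues n (once, eigenvector 𝟙) and 0 (multiplicity n−1), so L has eigenvalues 0 (once) and n (multiplicity n−1). Here n = 5: eigenvalue 0 once and 5 with multiplicity 4.
Laplacian eigenvalues (increasing order): [0.0, 5.0, 5.0, 5.0, 5.0]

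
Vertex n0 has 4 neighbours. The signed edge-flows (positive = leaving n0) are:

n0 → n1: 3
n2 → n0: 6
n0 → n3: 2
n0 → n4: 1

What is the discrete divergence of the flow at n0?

Divergence = sum of outgoing flows = 3 + (-6) + 2 + 1 = 0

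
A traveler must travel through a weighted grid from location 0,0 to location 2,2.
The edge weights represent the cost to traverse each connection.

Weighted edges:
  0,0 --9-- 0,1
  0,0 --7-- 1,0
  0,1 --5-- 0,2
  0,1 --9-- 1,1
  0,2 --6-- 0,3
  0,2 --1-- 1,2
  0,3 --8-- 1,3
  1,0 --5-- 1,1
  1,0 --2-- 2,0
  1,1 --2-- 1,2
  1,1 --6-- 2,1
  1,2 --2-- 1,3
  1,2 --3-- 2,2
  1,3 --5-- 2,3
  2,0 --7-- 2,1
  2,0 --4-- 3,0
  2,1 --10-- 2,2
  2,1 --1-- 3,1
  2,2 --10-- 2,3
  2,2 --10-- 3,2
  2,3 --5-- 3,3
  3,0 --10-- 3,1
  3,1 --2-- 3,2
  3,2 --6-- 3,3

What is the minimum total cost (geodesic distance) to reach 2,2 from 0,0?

Shortest path: 0,0 → 1,0 → 1,1 → 1,2 → 2,2, total weight = 17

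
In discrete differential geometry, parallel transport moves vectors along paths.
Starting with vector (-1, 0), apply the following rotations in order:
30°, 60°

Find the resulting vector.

Total rotation: 30° + 60° = 90°. Final vector: (0, -1)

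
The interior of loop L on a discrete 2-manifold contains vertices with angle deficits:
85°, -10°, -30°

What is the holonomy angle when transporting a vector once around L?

Holonomy = total enclosed curvature = 85° + (-10°) + (-30°) = 45°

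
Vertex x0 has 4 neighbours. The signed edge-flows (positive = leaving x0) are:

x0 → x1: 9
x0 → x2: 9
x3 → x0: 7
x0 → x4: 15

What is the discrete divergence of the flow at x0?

Divergence = sum of outgoing flows = 9 + 9 + (-7) + 15 = 26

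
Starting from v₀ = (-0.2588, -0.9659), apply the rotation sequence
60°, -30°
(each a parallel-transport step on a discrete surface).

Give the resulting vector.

Total rotation: 60° + (-30°) = 30°. Final vector: (0.2588, -0.9659)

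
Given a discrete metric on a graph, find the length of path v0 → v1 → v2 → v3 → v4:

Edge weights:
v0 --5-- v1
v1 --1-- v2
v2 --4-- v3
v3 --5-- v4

Arc length = 5 + 1 + 4 + 5 = 15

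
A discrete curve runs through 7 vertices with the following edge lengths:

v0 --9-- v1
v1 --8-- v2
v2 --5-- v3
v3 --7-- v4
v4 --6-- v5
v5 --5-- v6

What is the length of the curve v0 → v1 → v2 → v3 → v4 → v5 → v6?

Arc length = 9 + 8 + 5 + 7 + 6 + 5 = 40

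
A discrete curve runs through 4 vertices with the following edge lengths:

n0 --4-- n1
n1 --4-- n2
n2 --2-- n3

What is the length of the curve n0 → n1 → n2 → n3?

Arc length = 4 + 4 + 2 = 10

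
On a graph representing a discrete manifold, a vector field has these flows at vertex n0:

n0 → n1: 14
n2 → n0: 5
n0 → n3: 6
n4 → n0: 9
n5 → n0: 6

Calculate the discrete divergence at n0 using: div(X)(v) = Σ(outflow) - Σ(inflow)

Divergence = sum of outgoing flows = 14 + (-5) + 6 + (-9) + (-6) = 0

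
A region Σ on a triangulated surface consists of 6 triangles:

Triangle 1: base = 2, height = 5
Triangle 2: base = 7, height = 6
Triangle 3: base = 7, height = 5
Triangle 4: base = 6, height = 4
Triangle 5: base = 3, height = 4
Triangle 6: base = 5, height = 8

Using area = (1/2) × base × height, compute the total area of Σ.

(1/2)×2×5 + (1/2)×7×6 + (1/2)×7×5 + (1/2)×6×4 + (1/2)×3×4 + (1/2)×5×8 = 81.5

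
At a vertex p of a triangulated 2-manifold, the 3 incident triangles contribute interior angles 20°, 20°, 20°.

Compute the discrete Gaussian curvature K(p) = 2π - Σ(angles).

Sum of angles = 60°. K = 360° - 60° = 300°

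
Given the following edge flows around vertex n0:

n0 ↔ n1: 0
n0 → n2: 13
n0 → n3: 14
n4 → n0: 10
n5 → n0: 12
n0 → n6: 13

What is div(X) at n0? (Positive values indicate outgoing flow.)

Divergence = sum of outgoing flows = 0 + 13 + 14 + (-10) + (-12) + 13 = 18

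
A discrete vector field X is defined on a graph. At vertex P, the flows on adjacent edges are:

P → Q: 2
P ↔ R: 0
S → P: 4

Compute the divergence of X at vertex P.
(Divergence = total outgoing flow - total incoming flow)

Divergence = sum of outgoing flows = 2 + 0 + (-4) = -2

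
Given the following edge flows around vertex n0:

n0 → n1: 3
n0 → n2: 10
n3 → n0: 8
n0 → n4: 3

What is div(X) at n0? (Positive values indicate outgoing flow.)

Divergence = sum of outgoing flows = 3 + 10 + (-8) + 3 = 8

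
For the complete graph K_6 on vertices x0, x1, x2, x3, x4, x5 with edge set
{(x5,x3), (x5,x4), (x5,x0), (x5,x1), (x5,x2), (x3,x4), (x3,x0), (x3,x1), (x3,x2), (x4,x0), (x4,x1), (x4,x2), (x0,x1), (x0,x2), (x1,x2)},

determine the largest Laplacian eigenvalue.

For the complete graph K_n, L = nI − J (J = all-ones matrix). J has eigenvalues n (once, eigenvector 𝟙) and 0 (multiplicity n−1), so L has eigenvalues 0 (once) and n (multiplicity n−1). Here n = 6: eigenvalue 0 once and 6 with multiplicity 5.
Laplacian eigenvalues: [0.0, 6.0, 6.0, 6.0, 6.0, 6.0]. Largest eigenvalue (spectral radius) = 6.0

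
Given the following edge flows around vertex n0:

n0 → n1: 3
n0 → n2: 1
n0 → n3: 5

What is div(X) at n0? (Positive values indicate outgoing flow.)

Divergence = sum of outgoing flows = 3 + 1 + 5 = 9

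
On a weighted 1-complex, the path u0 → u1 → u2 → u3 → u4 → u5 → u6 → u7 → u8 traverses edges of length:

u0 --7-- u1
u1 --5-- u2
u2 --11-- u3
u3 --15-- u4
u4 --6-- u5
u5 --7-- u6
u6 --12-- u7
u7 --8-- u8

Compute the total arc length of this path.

Arc length = 7 + 5 + 11 + 15 + 6 + 7 + 12 + 8 = 71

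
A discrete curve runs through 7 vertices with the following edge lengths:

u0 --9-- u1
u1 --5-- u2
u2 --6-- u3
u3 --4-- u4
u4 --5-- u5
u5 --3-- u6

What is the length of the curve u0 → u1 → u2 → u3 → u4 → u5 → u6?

Arc length = 9 + 5 + 6 + 4 + 5 + 3 = 32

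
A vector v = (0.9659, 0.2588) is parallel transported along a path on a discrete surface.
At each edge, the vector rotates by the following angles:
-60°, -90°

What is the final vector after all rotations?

Total rotation: (-60°) + (-90°) = -150°. Final vector: (-0.7071, -0.7071)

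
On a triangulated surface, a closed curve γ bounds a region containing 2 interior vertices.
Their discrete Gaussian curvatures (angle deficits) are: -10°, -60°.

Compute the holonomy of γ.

Holonomy = total enclosed curvature = (-10°) + (-60°) = -70°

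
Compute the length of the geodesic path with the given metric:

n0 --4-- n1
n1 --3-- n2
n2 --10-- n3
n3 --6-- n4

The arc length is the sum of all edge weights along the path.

Arc length = 4 + 3 + 10 + 6 = 23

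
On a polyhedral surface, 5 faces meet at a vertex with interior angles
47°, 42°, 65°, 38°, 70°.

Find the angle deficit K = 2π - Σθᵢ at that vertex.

Sum of angles = 262°. K = 360° - 262° = 98° = 49π/90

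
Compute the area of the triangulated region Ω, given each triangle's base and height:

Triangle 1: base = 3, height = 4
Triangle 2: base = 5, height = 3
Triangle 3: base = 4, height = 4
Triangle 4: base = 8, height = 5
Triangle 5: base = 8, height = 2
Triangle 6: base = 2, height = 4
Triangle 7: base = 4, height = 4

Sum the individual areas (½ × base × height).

(1/2)×3×4 + (1/2)×5×3 + (1/2)×4×4 + (1/2)×8×5 + (1/2)×8×2 + (1/2)×2×4 + (1/2)×4×4 = 61.5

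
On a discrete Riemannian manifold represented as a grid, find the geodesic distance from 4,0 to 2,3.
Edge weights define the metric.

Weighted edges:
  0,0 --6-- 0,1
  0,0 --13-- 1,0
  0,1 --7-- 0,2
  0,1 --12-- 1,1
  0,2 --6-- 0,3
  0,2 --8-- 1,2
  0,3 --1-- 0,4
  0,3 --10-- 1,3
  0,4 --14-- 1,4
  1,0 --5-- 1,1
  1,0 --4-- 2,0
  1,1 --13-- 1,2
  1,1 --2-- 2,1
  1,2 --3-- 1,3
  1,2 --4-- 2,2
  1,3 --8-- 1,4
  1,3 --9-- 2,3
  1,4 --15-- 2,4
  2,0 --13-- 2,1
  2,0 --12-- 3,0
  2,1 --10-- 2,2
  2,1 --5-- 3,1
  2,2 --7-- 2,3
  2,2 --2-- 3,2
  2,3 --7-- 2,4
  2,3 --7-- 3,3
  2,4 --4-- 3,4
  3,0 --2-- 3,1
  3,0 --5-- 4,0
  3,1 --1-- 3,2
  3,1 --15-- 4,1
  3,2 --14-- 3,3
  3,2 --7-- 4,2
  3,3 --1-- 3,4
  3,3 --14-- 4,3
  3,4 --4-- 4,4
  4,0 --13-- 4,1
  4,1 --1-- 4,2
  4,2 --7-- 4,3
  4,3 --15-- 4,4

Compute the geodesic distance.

Shortest path: 4,0 → 3,0 → 3,1 → 3,2 → 2,2 → 2,3, total weight = 17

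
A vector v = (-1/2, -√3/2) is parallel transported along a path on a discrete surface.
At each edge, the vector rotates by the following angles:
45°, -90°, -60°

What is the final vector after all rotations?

Total rotation: 45° + (-90°) + (-60°) = -105°. Final vector: (-0.7071, 0.7071)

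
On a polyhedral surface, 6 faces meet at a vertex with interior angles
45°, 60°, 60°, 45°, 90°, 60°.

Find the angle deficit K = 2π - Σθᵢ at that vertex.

Sum of angles = 360°. K = 360° - 360° = 0°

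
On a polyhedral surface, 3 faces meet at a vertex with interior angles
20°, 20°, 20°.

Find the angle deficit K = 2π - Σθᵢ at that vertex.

Sum of angles = 60°. K = 360° - 60° = 300° = 5π/3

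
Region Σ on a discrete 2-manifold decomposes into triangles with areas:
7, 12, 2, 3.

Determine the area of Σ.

7 + 12 + 2 + 3 = 24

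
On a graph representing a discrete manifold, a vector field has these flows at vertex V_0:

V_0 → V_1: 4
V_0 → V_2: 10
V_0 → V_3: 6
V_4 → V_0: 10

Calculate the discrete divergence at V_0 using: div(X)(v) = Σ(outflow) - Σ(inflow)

Divergence = sum of outgoing flows = 4 + 10 + 6 + (-10) = 10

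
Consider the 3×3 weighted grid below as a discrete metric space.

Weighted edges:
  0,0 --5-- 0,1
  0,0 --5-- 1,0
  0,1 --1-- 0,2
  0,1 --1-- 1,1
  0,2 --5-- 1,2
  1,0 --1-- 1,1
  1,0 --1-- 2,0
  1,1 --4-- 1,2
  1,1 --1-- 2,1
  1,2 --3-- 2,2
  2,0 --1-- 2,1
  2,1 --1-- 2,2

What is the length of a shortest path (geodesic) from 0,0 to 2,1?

Shortest path: 0,0 → 0,1 → 1,1 → 2,1, total weight = 7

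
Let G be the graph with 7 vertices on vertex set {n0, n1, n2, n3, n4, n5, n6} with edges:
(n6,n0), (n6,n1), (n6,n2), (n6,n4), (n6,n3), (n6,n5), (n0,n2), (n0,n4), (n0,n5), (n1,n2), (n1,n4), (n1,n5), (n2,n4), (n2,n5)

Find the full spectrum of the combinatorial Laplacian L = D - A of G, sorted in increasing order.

Degrees: deg(n0) = 4, deg(n1) = 4, deg(n2) = 5, deg(n3) = 1, deg(n4) = 4, deg(n5) = 4, deg(n6) = 6.
L = D − A with rows/columns ordered (n0, n1, n2, n3, n4, n5, n6):
  [ 4,  0, -1,  0, -1, -1, -1]
  [ 0,  4, -1,  0, -1, -1, -1]
  [-1, -1,  5,  0, -1, -1, -1]
  [ 0,  0,  0,  1,  0,  0, -1]
  [-1, -1, -1,  0,  4,  0, -1]
  [-1, -1, -1,  0,  0,  4, -1]
  [-1, -1, -1, -1, -1, -1,  6]
Characteristic polynomial: det(λI − L) = λ(λ − 1)(λ − 4)²(λ − 6)²(λ − 7).
Roots: λ = 0; (λ − 1) = 0 ⇒ λ = 1; (λ − 4) = 0 ⇒ λ = 4 (multiplicity 2); (λ − 6) = 0 ⇒ λ = 6 (multiplicity 2); (λ − 7) = 0 ⇒ λ = 7.
(Check: the roots sum (with multiplicity) to 28, matching trace L = Σdeg = 2·14 = 28.)
Laplacian eigenvalues (increasing order): [0.0, 1.0, 4.0, 4.0, 6.0, 6.0, 7.0]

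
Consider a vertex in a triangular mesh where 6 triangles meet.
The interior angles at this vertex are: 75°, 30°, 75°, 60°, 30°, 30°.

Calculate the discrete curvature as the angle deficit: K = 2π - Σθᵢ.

Sum of angles = 300°. K = 360° - 300° = 60° = π/3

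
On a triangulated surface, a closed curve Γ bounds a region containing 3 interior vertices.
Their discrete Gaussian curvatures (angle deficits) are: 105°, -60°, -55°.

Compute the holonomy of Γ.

Holonomy = total enclosed curvature = 105° + (-60°) + (-55°) = -10°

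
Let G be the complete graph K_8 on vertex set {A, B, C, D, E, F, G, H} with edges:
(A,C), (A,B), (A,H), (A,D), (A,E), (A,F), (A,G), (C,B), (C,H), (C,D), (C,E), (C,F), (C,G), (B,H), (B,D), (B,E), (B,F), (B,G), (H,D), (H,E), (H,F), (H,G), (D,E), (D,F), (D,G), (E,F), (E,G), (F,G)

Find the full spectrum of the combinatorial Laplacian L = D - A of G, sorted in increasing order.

For the complete graph K_n, L = nI − J (J = all-ones matrix). J has eigenvalues n (once, eigenvector 𝟙) and 0 (multiplicity n−1), so L has eigenvalues 0 (once) and n (multiplicity n−1). Here n = 8: eigenvalue 0 once and 8 with multiplicity 7.
Laplacian eigenvalues (increasing order): [0.0, 8.0, 8.0, 8.0, 8.0, 8.0, 8.0, 8.0]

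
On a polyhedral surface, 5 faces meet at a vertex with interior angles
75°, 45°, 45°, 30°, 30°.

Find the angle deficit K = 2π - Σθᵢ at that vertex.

Sum of angles = 225°. K = 360° - 225° = 135° = 3π/4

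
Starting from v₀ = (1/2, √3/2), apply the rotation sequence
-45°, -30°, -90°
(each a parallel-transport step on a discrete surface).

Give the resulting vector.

Total rotation: (-45°) + (-30°) + (-90°) = -165°. Final vector: (-0.2588, -0.9659)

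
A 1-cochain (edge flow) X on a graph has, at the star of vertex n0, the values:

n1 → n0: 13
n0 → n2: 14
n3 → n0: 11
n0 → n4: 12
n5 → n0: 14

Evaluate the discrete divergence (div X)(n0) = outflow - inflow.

Divergence = sum of outgoing flows = (-13) + 14 + (-11) + 12 + (-14) = -12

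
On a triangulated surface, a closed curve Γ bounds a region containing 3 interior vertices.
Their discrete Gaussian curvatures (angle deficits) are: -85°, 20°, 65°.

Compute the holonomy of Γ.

Holonomy = total enclosed curvature = (-85°) + 20° + 65° = 0°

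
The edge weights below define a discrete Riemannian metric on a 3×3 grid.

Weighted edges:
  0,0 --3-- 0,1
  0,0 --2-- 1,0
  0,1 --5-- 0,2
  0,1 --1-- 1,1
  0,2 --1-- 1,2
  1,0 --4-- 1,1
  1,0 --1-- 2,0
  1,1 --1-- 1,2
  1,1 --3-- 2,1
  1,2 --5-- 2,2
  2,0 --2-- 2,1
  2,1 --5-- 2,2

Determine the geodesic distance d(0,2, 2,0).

Shortest path: 0,2 → 1,2 → 1,1 → 2,1 → 2,0, total weight = 7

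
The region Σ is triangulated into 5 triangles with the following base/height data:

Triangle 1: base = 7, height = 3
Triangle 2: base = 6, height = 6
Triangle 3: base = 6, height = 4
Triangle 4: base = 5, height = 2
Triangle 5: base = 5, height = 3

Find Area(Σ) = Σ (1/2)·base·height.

(1/2)×7×3 + (1/2)×6×6 + (1/2)×6×4 + (1/2)×5×2 + (1/2)×5×3 = 53.0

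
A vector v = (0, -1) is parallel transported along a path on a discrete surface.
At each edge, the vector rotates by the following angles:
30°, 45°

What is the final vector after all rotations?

Total rotation: 30° + 45° = 75°. Final vector: (0.9659, -0.2588)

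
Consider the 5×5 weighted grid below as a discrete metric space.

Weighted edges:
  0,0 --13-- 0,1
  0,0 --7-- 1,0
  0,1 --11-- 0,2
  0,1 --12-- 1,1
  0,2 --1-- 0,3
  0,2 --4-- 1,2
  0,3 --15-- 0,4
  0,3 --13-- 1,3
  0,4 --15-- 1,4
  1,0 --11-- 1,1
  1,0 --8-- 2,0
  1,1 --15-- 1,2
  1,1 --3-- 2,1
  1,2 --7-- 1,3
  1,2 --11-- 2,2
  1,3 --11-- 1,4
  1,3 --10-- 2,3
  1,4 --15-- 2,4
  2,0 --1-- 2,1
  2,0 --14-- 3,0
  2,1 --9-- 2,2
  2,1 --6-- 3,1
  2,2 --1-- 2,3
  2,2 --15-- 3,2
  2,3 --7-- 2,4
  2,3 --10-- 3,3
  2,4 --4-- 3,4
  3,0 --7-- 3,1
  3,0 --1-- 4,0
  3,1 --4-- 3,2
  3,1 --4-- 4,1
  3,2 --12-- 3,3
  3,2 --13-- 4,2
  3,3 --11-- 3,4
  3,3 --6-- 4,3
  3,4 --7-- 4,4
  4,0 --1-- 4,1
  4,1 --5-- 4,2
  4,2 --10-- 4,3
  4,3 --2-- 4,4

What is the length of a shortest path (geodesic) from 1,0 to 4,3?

Shortest path: 1,0 → 2,0 → 2,1 → 3,1 → 4,1 → 4,2 → 4,3, total weight = 34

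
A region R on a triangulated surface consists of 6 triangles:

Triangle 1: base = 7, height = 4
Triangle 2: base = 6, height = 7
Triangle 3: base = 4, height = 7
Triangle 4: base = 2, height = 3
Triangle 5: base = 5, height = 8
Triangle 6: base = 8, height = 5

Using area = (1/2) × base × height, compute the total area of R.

(1/2)×7×4 + (1/2)×6×7 + (1/2)×4×7 + (1/2)×2×3 + (1/2)×5×8 + (1/2)×8×5 = 92.0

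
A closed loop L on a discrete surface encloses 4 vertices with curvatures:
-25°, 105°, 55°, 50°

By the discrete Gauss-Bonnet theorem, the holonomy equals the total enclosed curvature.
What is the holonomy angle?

Holonomy = total enclosed curvature = (-25°) + 105° + 55° + 50° = 185°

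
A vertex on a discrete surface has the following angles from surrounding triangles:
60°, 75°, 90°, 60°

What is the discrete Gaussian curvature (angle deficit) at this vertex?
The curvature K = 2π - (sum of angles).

Sum of angles = 285°. K = 360° - 285° = 75°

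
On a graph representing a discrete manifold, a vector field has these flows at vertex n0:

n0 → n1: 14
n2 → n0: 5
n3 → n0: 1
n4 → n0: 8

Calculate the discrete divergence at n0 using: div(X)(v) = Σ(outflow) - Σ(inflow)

Divergence = sum of outgoing flows = 14 + (-5) + (-1) + (-8) = 0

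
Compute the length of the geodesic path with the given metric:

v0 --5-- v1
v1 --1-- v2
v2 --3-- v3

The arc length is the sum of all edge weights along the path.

Arc length = 5 + 1 + 3 = 9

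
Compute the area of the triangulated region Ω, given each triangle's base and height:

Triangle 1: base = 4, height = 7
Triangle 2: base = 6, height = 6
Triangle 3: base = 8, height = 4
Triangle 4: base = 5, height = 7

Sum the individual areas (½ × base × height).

(1/2)×4×7 + (1/2)×6×6 + (1/2)×8×4 + (1/2)×5×7 = 65.5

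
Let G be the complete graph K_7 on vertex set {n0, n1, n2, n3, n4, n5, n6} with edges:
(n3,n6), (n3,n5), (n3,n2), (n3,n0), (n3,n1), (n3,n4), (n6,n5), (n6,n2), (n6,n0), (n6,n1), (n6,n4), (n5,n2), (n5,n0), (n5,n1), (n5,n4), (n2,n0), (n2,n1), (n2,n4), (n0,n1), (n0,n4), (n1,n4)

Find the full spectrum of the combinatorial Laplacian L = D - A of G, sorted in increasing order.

For the complete graph K_n, L = nI − J (J = all-ones matrix). J has eigenvalues n (once, eigenvector 𝟙) and 0 (multiplicity n−1), so L has eigenvalues 0 (once) and n (multiplicity n−1). Here n = 7: eigenvalue 0 once and 7 with multiplicity 6.
Laplacian eigenvalues (increasing order): [0.0, 7.0, 7.0, 7.0, 7.0, 7.0, 7.0]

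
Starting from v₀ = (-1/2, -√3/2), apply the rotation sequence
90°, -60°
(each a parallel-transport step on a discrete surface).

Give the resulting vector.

Total rotation: 90° + (-60°) = 30°. Final vector: (0, -1)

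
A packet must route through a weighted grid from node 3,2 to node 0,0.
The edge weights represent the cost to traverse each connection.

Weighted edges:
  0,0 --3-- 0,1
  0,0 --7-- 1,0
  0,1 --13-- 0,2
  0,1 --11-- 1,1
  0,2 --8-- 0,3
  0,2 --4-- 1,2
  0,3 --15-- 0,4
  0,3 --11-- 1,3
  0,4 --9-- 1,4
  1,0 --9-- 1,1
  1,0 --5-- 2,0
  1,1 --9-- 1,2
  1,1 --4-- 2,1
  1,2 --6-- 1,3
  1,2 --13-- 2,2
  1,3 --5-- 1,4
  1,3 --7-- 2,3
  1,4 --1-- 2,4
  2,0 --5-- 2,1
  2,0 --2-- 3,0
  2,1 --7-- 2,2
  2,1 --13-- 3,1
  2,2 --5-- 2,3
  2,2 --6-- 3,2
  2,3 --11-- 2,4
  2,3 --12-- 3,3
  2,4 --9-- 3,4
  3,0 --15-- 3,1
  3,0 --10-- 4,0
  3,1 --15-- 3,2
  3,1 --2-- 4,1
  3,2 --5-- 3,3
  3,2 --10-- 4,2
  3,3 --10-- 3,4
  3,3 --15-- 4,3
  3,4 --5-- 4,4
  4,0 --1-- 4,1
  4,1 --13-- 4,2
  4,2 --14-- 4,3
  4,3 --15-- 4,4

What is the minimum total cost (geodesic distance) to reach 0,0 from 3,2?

Shortest path: 3,2 → 2,2 → 2,1 → 2,0 → 1,0 → 0,0, total weight = 30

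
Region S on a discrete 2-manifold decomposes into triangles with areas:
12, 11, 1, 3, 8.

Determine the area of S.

12 + 11 + 1 + 3 + 8 = 35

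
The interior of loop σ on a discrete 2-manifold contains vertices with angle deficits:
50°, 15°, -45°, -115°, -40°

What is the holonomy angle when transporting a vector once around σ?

Holonomy = total enclosed curvature = 50° + 15° + (-45°) + (-115°) + (-40°) = -135°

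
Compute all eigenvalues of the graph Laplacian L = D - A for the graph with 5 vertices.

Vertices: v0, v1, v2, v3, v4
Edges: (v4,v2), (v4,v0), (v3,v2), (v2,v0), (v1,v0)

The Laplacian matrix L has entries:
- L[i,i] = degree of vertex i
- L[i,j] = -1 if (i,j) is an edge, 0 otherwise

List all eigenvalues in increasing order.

Degrees: deg(v0) = 3, deg(v1) = 1, deg(v2) = 3, deg(v3) = 1, deg(v4) = 2.
L = D − A with rows/columns ordered (v0, v1, v2, v3, v4):
  [ 3, -1, -1,  0, -1]
  [-1,  1,  0,  0,  0]
  [-1,  0,  3, -1, -1]
  [ 0,  0, -1,  1,  0]
  [-1,  0, -1,  0,  2]
Characteristic polynomial: det(λI − L) = λ(λ² − 5λ + 3)(λ² − 5λ + 5).
Roots: λ = 0; (λ² − 5λ + 3) = 0 ⇒ λ = (5 ± √13)/2 ≈ 0.6972, 4.3028; (λ² − 5λ + 5) = 0 ⇒ λ = (5 ± √5)/2 ≈ 1.382, 3.618.
(Check: the roots sum (with multiplicity) to 10, matching trace L = Σdeg = 2·5 = 10.)
Laplacian eigenvalues (increasing order): [0.0, 0.6972, 1.382, 3.618, 4.3028]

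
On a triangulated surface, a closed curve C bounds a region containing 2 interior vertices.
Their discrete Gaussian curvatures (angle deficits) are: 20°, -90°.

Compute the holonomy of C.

Holonomy = total enclosed curvature = 20° + (-90°) = -70°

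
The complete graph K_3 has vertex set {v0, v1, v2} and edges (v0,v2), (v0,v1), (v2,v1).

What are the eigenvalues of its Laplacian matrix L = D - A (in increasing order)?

For the complete graph K_n, L = nI − J (J = all-ones matrix). J has eigenvalues n (once, eigenvector 𝟙) and 0 (multiplicity n−1), so L has eigenvalues 0 (once) and n (multiplicity n−1). Here n = 3: eigenvalue 0 once and 3 with multiplicity 2.
Laplacian eigenvalues (increasing order): [0.0, 3.0, 3.0]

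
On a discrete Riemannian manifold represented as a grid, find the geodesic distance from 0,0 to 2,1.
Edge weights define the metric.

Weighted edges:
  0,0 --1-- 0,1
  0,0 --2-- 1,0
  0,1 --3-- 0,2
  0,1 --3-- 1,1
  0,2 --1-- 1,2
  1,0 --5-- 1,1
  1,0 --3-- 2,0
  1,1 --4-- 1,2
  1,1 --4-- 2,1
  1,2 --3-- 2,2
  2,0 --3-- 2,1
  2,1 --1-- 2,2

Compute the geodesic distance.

Shortest path: 0,0 → 0,1 → 1,1 → 2,1, total weight = 8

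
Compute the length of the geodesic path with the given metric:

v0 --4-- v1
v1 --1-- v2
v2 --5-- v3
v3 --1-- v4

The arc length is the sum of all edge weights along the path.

Arc length = 4 + 1 + 5 + 1 = 11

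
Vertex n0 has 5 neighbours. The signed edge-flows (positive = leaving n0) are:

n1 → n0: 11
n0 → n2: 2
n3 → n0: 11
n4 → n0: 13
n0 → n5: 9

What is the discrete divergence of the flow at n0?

Divergence = sum of outgoing flows = (-11) + 2 + (-11) + (-13) + 9 = -24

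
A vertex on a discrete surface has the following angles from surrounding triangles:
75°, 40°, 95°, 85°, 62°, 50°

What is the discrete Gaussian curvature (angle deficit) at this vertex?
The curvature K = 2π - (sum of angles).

Sum of angles = 407°. K = 360° - 407° = -47° = -47π/180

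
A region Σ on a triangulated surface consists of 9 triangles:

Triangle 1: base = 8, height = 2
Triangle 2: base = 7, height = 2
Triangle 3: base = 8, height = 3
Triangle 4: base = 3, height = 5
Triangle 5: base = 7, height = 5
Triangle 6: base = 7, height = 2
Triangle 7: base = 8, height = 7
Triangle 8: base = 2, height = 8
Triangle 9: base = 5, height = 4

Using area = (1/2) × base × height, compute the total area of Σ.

(1/2)×8×2 + (1/2)×7×2 + (1/2)×8×3 + (1/2)×3×5 + (1/2)×7×5 + (1/2)×7×2 + (1/2)×8×7 + (1/2)×2×8 + (1/2)×5×4 = 105.0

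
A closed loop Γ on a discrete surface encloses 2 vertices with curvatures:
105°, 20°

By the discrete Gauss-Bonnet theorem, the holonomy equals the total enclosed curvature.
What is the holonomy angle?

Holonomy = total enclosed curvature = 105° + 20° = 125°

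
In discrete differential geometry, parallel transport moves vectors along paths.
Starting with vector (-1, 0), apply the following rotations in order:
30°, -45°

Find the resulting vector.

Total rotation: 30° + (-45°) = -15°. Final vector: (-0.9659, 0.2588)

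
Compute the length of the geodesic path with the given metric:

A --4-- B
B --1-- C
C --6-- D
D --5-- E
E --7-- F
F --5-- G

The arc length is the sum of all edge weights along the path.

Arc length = 4 + 1 + 6 + 5 + 7 + 5 = 28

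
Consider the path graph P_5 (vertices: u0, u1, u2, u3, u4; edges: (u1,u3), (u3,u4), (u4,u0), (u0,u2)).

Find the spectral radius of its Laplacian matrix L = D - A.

The path graph P_n has Laplacian eigenvalues λ_k = 2 − 2cos(kπ/n), k = 0, 1, …, n−1. Here n = 5:
k=0: 2 − 2cos(0) = 0.0; k=1: 2 − 2cos(π/5) = 0.382; k=2: 2 − 2cos(2π/5) = 1.382; k=3: 2 − 2cos(3π/5) = 2.618; k=4: 2 − 2cos(4π/5) = 3.618.
Laplacian eigenvalues: [0.0, 0.382, 1.382, 2.618, 3.618]. Largest eigenvalue (spectral radius) = 3.618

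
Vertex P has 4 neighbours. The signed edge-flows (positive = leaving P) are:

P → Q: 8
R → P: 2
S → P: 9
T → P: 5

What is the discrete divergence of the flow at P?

Divergence = sum of outgoing flows = 8 + (-2) + (-9) + (-5) = -8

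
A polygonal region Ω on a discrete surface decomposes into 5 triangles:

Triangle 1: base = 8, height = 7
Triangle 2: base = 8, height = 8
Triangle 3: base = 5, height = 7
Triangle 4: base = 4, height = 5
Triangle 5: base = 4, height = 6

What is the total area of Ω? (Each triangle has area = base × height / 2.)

(1/2)×8×7 + (1/2)×8×8 + (1/2)×5×7 + (1/2)×4×5 + (1/2)×4×6 = 99.5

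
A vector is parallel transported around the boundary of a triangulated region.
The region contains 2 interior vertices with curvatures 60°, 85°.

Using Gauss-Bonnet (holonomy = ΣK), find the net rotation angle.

Holonomy = total enclosed curvature = 60° + 85° = 145°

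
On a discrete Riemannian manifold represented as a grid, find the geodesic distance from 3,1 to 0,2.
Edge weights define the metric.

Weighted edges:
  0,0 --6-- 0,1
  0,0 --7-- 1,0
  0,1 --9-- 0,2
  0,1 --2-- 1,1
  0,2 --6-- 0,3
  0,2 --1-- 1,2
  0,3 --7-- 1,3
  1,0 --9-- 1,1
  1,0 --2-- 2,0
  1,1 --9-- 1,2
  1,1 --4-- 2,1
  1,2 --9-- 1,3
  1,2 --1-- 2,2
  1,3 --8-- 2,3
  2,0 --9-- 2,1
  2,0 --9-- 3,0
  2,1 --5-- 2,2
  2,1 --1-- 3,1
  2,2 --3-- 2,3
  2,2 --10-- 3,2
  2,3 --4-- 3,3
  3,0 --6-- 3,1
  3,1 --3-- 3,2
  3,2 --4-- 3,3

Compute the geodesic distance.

Shortest path: 3,1 → 2,1 → 2,2 → 1,2 → 0,2, total weight = 8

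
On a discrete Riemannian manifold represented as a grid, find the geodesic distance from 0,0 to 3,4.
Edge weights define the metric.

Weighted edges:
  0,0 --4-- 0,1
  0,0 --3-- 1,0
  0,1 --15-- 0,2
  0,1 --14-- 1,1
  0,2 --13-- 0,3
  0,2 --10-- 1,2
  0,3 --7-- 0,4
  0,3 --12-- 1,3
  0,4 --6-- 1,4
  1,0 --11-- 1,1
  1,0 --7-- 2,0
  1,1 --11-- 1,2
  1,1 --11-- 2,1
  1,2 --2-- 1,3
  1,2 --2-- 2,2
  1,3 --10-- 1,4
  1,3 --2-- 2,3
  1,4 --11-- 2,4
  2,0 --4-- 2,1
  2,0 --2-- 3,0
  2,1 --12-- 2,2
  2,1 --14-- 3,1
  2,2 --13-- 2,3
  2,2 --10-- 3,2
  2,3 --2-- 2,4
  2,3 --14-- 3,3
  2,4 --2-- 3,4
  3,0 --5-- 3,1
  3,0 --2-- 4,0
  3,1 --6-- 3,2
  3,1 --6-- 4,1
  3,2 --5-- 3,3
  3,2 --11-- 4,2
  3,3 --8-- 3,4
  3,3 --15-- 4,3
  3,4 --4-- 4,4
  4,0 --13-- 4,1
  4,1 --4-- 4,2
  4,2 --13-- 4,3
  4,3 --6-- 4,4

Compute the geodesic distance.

Shortest path: 0,0 → 1,0 → 1,1 → 1,2 → 1,3 → 2,3 → 2,4 → 3,4, total weight = 33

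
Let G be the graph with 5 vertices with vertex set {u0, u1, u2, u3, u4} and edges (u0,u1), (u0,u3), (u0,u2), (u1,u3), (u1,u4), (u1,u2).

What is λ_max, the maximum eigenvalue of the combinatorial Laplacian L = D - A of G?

Degrees: deg(u0) = 3, deg(u1) = 4, deg(u2) = 2, deg(u3) = 2, deg(u4) = 1.
L = D − A with rows/columns ordered (u0, u1, u2, u3, u4):
  [ 3, -1, -1, -1,  0]
  [-1,  4, -1, -1, -1]
  [-1, -1,  2,  0,  0]
  [-1, -1,  0,  2,  0]
  [ 0, -1,  0,  0,  1]
Characteristic polynomial: det(λI − L) = λ(λ − 1)(λ − 2)(λ − 4)(λ − 5).
Roots: λ = 0; (λ − 1) = 0 ⇒ λ = 1; (λ − 2) = 0 ⇒ λ = 2; (λ − 4) = 0 ⇒ λ = 4; (λ − 5) = 0 ⇒ λ = 5.
(Check: the roots sum (with multiplicity) to 12, matching trace L = Σdeg = 2·6 = 12.)
Laplacian eigenvalues: [0.0, 1.0, 2.0, 4.0, 5.0]. Largest eigenvalue (spectral radius) = 5.0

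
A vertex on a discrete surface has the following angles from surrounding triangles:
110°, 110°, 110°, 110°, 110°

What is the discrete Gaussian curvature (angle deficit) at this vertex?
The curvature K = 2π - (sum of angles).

Sum of angles = 550°. K = 360° - 550° = -190° = -19π/18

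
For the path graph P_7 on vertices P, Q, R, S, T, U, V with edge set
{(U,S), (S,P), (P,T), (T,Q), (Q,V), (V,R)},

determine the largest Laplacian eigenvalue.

The path graph P_n has Laplacian eigenvalues λ_k = 2 − 2cos(kπ/n), k = 0, 1, …, n−1. Here n = 7:
k=0: 2 − 2cos(0) = 0.0; k=1: 2 − 2cos(π/7) = 0.1981; k=2: 2 − 2cos(2π/7) = 0.753; k=3: 2 − 2cos(3π/7) = 1.555; k=4: 2 − 2cos(4π/7) = 2.445; k=5: 2 − 2cos(5π/7) = 3.247; k=6: 2 − 2cos(6π/7) = 3.8019.
Laplacian eigenvalues: [0.0, 0.1981, 0.753, 1.555, 2.445, 3.247, 3.8019]. Largest eigenvalue (spectral radius) = 3.8019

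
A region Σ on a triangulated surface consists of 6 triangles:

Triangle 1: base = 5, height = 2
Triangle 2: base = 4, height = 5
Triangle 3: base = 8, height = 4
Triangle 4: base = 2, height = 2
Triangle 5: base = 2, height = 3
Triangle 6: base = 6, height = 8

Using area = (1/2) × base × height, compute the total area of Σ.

(1/2)×5×2 + (1/2)×4×5 + (1/2)×8×4 + (1/2)×2×2 + (1/2)×2×3 + (1/2)×6×8 = 60.0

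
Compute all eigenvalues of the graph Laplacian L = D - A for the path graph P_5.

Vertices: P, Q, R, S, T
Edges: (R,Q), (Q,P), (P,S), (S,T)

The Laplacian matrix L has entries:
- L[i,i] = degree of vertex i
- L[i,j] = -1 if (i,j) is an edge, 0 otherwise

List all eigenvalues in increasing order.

The path graph P_n has Laplacian eigenvalues λ_k = 2 − 2cos(kπ/n), k = 0, 1, …, n−1. Here n = 5:
k=0: 2 − 2cos(0) = 0.0; k=1: 2 − 2cos(π/5) = 0.382; k=2: 2 − 2cos(2π/5) = 1.382; k=3: 2 − 2cos(3π/5) = 2.618; k=4: 2 − 2cos(4π/5) = 3.618.
Laplacian eigenvalues (increasing order): [0.0, 0.382, 1.382, 2.618, 3.618]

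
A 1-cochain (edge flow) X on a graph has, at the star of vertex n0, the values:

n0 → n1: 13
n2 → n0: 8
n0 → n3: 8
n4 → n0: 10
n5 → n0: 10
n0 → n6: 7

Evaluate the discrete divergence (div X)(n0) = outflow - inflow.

Divergence = sum of outgoing flows = 13 + (-8) + 8 + (-10) + (-10) + 7 = 0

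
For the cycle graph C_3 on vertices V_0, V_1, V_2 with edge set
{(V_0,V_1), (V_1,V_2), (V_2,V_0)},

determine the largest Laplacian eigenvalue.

The cycle graph C_n has Laplacian eigenvalues λ_k = 2 − 2cos(2πk/n), k = 0, 1, …, n−1. Here n = 3:
k=0: 2 − 2cos(0) = 0.0; k=1: 2 − 2cos(2π/3) = 3.0; k=2: 2 − 2cos(4π/3) = 3.0.
Laplacian eigenvalues: [0.0, 3.0, 3.0]. Largest eigenvalue (spectral radius) = 3.0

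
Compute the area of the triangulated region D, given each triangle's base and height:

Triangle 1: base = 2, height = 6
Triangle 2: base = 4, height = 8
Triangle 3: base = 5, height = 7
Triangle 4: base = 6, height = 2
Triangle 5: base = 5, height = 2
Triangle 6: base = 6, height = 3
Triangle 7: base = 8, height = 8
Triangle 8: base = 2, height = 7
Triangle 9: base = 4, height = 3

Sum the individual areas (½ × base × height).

(1/2)×2×6 + (1/2)×4×8 + (1/2)×5×7 + (1/2)×6×2 + (1/2)×5×2 + (1/2)×6×3 + (1/2)×8×8 + (1/2)×2×7 + (1/2)×4×3 = 104.5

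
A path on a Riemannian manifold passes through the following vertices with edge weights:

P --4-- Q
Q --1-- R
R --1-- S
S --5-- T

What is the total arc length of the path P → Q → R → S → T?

Arc length = 4 + 1 + 1 + 5 = 11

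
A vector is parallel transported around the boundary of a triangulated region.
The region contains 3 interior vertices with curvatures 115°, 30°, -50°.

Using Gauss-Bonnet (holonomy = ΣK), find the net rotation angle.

Holonomy = total enclosed curvature = 115° + 30° + (-50°) = 95°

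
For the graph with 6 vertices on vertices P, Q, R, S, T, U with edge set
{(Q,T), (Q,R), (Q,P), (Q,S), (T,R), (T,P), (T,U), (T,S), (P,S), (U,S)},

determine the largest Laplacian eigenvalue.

Degrees: deg(P) = 3, deg(Q) = 4, deg(R) = 2, deg(S) = 4, deg(T) = 5, deg(U) = 2.
L = D − A with rows/columns ordered (P, Q, R, S, T, U):
  [ 3, -1,  0, -1, -1,  0]
  [-1,  4, -1, -1, -1,  0]
  [ 0, -1,  2,  0, -1,  0]
  [-1, -1,  0,  4, -1, -1]
  [-1, -1, -1, -1,  5, -1]
  [ 0,  0,  0, -1, -1,  2]
Characteristic polynomial: det(λI − L) = λ(λ² − 7λ + 9)(λ² − 7λ + 11)(λ − 6).
Roots: λ = 0; (λ² − 7λ + 9) = 0 ⇒ λ = (7 ± √13)/2 ≈ 1.6972, 5.3028; (λ² − 7λ + 11) = 0 ⇒ λ = (7 ± √5)/2 ≈ 2.382, 4.618; (λ − 6) = 0 ⇒ λ = 6.
(Check: the roots sum (with multiplicity) to 20, matching trace L = Σdeg = 2·10 = 20.)
Laplacian eigenvalues: [0.0, 1.6972, 2.382, 4.618, 5.3028, 6.0]. Largest eigenvalue (spectral radius) = 6.0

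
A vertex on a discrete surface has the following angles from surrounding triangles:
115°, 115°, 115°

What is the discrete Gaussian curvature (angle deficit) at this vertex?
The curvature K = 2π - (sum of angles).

Sum of angles = 345°. K = 360° - 345° = 15°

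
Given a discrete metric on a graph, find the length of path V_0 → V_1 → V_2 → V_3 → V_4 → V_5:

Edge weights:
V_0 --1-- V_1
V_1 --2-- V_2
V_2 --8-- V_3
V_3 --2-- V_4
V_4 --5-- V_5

Arc length = 1 + 2 + 8 + 2 + 5 = 18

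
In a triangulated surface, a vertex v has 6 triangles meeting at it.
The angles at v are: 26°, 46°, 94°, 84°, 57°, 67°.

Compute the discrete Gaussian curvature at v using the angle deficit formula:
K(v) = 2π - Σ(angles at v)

Sum of angles = 374°. K = 360° - 374° = -14° = -7π/90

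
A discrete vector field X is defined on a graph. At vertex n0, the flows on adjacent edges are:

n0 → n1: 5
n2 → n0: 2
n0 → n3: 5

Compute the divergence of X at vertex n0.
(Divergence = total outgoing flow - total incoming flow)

Divergence = sum of outgoing flows = 5 + (-2) + 5 = 8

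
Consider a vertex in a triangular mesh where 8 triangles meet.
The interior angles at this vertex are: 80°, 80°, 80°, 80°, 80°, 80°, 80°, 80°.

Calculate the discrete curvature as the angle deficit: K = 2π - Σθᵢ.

Sum of angles = 640°. K = 360° - 640° = -280°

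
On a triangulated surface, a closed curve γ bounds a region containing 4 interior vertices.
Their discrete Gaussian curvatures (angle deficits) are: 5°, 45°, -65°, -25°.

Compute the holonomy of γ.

Holonomy = total enclosed curvature = 5° + 45° + (-65°) + (-25°) = -40°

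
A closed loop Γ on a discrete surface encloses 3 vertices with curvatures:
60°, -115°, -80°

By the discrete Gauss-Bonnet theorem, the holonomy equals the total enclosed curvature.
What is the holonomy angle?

Holonomy = total enclosed curvature = 60° + (-115°) + (-80°) = -135°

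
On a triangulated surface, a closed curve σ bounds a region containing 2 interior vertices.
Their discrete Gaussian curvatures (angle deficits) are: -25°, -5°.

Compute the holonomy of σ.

Holonomy = total enclosed curvature = (-25°) + (-5°) = -30°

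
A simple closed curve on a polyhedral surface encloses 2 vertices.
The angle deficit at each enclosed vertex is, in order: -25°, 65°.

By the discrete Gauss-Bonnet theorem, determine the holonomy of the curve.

Holonomy = total enclosed curvature = (-25°) + 65° = 40°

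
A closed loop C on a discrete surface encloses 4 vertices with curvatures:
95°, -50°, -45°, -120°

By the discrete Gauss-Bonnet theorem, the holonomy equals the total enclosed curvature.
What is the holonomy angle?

Holonomy = total enclosed curvature = 95° + (-50°) + (-45°) + (-120°) = -120°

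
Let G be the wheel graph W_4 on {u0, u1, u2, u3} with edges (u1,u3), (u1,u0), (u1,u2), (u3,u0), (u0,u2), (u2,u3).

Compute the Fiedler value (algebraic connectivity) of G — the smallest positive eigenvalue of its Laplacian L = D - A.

The wheel W_4 is the join K_1 ∨ C_3 (a hub joined to every vertex of a cycle of length 3). For a join G ∨ H (G on p vertices, H on q vertices) the Laplacian spectrum is 0, p+q, the eigenvalues of L(G) other than one 0 each shifted by +q, and the eigenvalues of L(H) other than one 0 each shifted by +p. With G = K_1 (p = 1, nothing left after dropping its 0) and H = C_3 (q = 3, eigenvalues 2 − 2cos(2πk/3), k = 0, …, 2; drop k = 0), the spectrum of W_4 is 0, 4, and 1 + (2 − 2cos(2πk/3)) = 3 − 2cos(2πk/3) for k = 1, …, 2:
k=1: 3 − 2cos(2π/3) = 4.0; k=2: 3 − 2cos(4π/3) = 4.0.
Laplacian eigenvalues: [0.0, 4.0, 4.0, 4.0]. Algebraic connectivity (smallest non-zero eigenvalue) = 4.0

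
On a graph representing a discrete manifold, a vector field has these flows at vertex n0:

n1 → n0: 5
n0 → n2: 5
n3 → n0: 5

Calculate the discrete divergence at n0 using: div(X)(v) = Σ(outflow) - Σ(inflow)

Divergence = sum of outgoing flows = (-5) + 5 + (-5) = -5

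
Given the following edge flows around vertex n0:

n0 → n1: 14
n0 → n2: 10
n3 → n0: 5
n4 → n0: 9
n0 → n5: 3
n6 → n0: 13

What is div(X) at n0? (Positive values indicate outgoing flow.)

Divergence = sum of outgoing flows = 14 + 10 + (-5) + (-9) + 3 + (-13) = 0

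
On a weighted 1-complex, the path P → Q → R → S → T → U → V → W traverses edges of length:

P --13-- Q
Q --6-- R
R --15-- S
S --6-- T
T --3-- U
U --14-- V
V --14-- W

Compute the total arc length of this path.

Arc length = 13 + 6 + 15 + 6 + 3 + 14 + 14 = 71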